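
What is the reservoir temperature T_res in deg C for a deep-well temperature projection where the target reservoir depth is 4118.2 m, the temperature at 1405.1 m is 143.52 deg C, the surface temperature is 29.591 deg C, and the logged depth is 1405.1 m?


Step 1: grad = (T_d1 - T_surf)/d1 * 1000 = (143.52 - 29.591)/1405.1 * 1000 = 81.08249 deg C/km
Step 2: T_res = T_surf + grad*d2/1000 = 29.591 + 81.08249*4118.2/1000 = 363.50 deg C
T_res = 363.50 deg C


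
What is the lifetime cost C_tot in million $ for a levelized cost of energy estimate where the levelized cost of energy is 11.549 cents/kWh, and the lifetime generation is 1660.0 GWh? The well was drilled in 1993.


C_tot = LCOE / 100 * E_tot
C_tot = 11.549 / 100 * 1660.0
C_tot = 191.71 million $


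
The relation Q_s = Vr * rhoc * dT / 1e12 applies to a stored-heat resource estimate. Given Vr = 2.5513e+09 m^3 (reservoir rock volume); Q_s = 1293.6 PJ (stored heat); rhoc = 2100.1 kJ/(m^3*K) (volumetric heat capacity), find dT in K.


dT = Q_s * 1e12 / (Vr * rhoc)
dT = 1293.6 * 1e12 / (2.5513e+09 * 2100.1)
dT = 241.43 K


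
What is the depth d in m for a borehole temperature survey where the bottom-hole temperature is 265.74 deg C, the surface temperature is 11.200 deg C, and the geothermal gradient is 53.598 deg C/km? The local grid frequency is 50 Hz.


d = (T_d - T_surf) / grad * 1000
d = (265.74 - 11.200) / 53.598 * 1000
d = 4749.1 m


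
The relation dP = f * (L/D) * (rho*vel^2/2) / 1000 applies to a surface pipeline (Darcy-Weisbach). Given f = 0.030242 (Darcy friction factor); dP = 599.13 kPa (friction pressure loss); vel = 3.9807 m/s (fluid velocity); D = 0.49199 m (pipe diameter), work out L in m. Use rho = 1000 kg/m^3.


L = dP*1000*D / (f*rho*vel^2/2)
L = 599.13*1000*0.49199 / (0.030242*1000*3.9807^2/2)
L = 1230.2 m


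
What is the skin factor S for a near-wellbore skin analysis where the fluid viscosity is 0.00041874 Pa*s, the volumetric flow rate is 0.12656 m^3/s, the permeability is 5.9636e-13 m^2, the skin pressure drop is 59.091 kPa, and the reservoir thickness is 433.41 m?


S = dP_s * 1000 * 2*pi*k*hr / (q*mu)
S = 59.091 * 1000 * 2*pi*5.9636e-13*433.41 / (0.12656*0.00041874)
S = 1.8108


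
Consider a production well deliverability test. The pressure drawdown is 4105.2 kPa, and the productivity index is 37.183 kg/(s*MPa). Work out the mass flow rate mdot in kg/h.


mdot = PI * dP / 1000
mdot = 37.183 * 4105.2 / 1000
mdot = 152.6437 kg/s
Convert: 152.6437 kg/s * 3600.0 = 5.4952e+05 kg/h
mdot = 5.4952e+05 kg/h


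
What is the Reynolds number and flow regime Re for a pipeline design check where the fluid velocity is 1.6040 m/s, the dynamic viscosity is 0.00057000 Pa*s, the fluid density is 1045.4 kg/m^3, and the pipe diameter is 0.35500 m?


Step 1: Re = rho*vel*D/mu = 1045.4*1.604*0.355/0.00057 = 1.0443e+06
Step 2: Re = 1.0443e+06 > 4000, so flow is turbulent.
Re = 1.0443e+06 (turbulent)


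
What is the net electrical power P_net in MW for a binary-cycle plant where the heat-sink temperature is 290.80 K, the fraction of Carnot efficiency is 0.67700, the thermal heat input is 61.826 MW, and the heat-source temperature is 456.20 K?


Step 1: eta = (1 - Tc/Th)*f = (1 - 290.8/456.2)*0.677 = 0.2454533
Step 2: P_net = eta * Q_in = 0.2454533 * 61.826 = 15.175 MW
P_net = 15.175 MW


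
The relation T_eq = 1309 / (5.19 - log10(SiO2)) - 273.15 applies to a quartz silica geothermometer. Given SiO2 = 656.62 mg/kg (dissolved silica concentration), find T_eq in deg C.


T_eq = 1309 / (5.19 - log10(SiO2)) - 273.15
T_eq = 1309 / (5.19 - log10(656.62)) - 273.15
T_eq = 278.55 deg C


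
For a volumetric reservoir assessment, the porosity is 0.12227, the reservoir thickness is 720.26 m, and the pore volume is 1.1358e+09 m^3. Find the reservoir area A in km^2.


A = Vp / (1e6 * hr * phi)
A = 1.1358e+09 / (1e6 * 720.26 * 0.12227)
A = 12.897 km^2


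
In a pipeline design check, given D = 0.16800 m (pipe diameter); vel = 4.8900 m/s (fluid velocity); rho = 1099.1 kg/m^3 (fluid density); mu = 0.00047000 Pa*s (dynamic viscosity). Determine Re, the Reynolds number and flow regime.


Step 1: Re = rho*vel*D/mu = 1099.1*4.89*0.168/0.00047 = 1.9211e+06
Step 2: Re = 1.9211e+06 > 4000, so flow is turbulent.
Re = 1.9211e+06 (turbulent)


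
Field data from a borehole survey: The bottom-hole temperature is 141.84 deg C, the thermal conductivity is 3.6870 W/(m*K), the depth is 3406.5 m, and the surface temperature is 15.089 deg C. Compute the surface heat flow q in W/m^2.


Step 1: grad = (T_d - T_surf)/d * 1000 = (141.84 - 15.089)/3406.5 * 1000 = 37.20857 deg C/km
Step 2: q = k * grad / 1000 = 3.687 * 37.20857 / 1000 = 0.13719 W/m^2
q = 0.13719 W/m^2


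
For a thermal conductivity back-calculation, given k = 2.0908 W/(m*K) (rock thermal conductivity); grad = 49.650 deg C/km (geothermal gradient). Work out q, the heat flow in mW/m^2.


q = k * grad / 1000
q = 2.0908 * 49.650 / 1000
q = 0.1038082 W/m^2
Convert: 0.1038082 W/m^2 * 1000.0 = 103.81 mW/m^2
q = 103.81 mW/m^2


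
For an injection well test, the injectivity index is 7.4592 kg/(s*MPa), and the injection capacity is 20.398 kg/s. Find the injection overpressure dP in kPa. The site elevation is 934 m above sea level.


dP = mdot * 1000 / II
dP = 20.398 * 1000 / 7.4592
dP = 2734.6 kPa


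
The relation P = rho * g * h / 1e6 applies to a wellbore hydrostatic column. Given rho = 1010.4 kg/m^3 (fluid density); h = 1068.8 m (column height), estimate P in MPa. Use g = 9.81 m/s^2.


P = rho * g * h / 1e6
P = 1010.4 * 9.81 * 1068.8 / 1e6
P = 10.594 MPa


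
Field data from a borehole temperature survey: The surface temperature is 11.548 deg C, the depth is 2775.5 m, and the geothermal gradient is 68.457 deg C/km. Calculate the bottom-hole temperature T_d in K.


T_d = T_surf + grad * d / 1000
T_d = 11.548 + 68.457 * 2775.5 / 1000
T_d = 201.5504 deg C
Convert to K: 201.5504 + 273.15 = 474.70 K
T_d = 474.70 K


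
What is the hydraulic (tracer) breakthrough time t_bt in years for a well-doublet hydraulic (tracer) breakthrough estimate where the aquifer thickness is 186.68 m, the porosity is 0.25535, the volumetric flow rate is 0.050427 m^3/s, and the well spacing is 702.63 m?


t_bt = pi * hr * phi * L^2 / (3 * Qv) / (365.25*86400)
t_bt = pi * 186.68 * 0.25535 * 702.63^2 / (3 * 0.050427) / (365.25*86400)
t_bt = 15.486 years


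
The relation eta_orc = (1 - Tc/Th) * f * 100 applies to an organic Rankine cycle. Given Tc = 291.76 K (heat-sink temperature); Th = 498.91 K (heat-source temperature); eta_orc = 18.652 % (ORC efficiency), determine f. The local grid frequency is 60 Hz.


f = (eta_orc/100) / (1 - Tc/Th)
f = (18.652/100) / (1 - 291.76/498.91)
f = 0.44922


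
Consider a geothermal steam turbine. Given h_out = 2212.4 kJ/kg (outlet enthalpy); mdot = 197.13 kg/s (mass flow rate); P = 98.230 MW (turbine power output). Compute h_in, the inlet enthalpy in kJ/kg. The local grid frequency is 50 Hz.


h_in = h_out + P * 1000 / mdot
h_in = 2212.4 + 98.230 * 1000 / 197.13
h_in = 2710.7 kJ/kg


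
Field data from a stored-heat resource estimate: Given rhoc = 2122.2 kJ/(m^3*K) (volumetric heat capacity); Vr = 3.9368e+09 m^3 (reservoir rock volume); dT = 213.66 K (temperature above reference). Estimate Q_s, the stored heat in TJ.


Q_s = Vr * rhoc * dT / 1e12
Q_s = 3.9368e+09 * 2122.2 * 213.66 / 1e12
Q_s = 1785.060 PJ
Convert: 1785.060 PJ * 1000.0 = 1.7851e+06 TJ
Q_s = 1.7851e+06 TJ


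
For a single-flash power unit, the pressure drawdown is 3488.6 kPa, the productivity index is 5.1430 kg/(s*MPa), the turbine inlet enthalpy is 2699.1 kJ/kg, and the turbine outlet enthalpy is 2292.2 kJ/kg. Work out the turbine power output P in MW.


Step 1: mdot = PI * dP / 1000 = 5.143 * 3488.6 / 1000 = 17.94187 kg/s
Step 2: P = mdot*(h_in - h_out)/1000 = 17.94187*(2699.1 - 2292.2)/1000 = 7.3005 MW
P = 7.3005 MW


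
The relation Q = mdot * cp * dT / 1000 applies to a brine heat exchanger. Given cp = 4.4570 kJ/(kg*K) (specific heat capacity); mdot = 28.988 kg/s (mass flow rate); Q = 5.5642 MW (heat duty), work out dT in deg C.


dT = Q * 1000 / (mdot * cp)
dT = 5.5642 * 1000 / (28.988 * 4.4570)
dT = 43.06672 K
Convert (temperature difference, 1 K = 1 deg C): 43.06672 K = 43.06672 deg C
dT = 43.067 deg C


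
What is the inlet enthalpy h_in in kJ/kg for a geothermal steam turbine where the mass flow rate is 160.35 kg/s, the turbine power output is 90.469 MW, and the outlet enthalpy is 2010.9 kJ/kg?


h_in = h_out + P * 1000 / mdot
h_in = 2010.9 + 90.469 * 1000 / 160.35
h_in = 2575.1 kJ/kg


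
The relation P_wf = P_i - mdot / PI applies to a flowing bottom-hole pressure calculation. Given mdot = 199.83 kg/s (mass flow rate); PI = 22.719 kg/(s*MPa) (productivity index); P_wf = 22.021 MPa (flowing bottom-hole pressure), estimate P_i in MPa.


P_i = P_wf + mdot / PI
P_i = 22.021 + 199.83 / 22.719
P_i = 30.817 MPa


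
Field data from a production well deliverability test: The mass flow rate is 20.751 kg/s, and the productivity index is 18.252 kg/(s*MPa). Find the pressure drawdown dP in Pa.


dP = mdot * 1000 / PI
dP = 20.751 * 1000 / 18.252
dP = 1136.917 kPa
Convert: 1136.917 kPa * 1000.0 = 1.1369e+06 Pa
dP = 1.1369e+06 Pa


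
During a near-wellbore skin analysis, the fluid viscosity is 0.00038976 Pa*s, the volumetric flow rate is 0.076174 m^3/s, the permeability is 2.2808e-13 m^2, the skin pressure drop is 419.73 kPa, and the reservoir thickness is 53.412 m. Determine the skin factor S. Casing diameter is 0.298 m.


S = dP_s * 1000 * 2*pi*k*hr / (q*mu)
S = 419.73 * 1000 * 2*pi*2.2808e-13*53.412 / (0.076174*0.00038976)
S = 1.0821


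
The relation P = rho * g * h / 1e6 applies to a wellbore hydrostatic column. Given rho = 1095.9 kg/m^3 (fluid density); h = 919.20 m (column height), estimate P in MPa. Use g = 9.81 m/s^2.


P = rho * g * h / 1e6
P = 1095.9 * 9.81 * 919.20 / 1e6
P = 9.8821 MPa


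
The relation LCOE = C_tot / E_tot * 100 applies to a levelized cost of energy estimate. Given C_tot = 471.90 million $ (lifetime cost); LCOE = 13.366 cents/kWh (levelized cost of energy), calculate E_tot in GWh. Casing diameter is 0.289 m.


E_tot = C_tot / LCOE * 100
E_tot = 471.90 / 13.366 * 100
E_tot = 3530.6 GWh


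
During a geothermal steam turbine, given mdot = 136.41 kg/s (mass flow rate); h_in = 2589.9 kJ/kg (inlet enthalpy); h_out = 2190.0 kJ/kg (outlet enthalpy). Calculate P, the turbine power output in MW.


P = mdot * (h_in - h_out) / 1000
P = 136.41 * (2589.9 - 2190.0) / 1000
P = 54.550 MW


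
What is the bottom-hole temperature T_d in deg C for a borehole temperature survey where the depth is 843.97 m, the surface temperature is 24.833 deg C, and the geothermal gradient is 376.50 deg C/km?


T_d = T_surf + grad * d / 1000
T_d = 24.833 + 376.50 * 843.97 / 1000
T_d = 342.59 deg C


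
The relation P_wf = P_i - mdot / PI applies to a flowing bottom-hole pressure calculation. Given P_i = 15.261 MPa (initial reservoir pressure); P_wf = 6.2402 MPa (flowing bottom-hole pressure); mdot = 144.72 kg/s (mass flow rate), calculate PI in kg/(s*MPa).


PI = mdot / (P_i - P_wf)
PI = 144.72 / (15.261 - 6.2402)
PI = 16.043 kg/(s*MPa)


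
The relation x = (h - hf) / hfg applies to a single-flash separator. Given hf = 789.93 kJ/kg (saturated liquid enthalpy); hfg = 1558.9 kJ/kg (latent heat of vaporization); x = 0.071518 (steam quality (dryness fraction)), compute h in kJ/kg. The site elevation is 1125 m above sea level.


h = hf + x * hfg
h = 789.93 + 0.071518 * 1558.9
h = 901.42 kJ/kg


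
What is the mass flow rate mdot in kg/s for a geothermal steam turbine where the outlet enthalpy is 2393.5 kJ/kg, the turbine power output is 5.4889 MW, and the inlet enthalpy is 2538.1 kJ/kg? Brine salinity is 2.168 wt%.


mdot = P * 1000 / (h_in - h_out)
mdot = 5.4889 * 1000 / (2538.1 - 2393.5)
mdot = 37.959 kg/s


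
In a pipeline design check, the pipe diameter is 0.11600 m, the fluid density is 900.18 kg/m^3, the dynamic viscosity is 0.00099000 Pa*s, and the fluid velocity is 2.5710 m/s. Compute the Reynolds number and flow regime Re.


Step 1: Re = rho*vel*D/mu = 900.18*2.571*0.116/0.00099 = 2.7118e+05
Step 2: Re = 2.7118e+05 > 4000, so flow is turbulent.
Re = 2.7118e+05 (turbulent)


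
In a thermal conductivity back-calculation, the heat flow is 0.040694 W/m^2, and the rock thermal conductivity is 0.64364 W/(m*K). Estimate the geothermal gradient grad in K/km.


grad = q / k * 1000
grad = 0.040694 / 0.64364 * 1000
grad = 63.22478 deg C/km
Convert: 63.22478 deg C/km * 1.0 = 63.225 K/km
grad = 63.225 K/km


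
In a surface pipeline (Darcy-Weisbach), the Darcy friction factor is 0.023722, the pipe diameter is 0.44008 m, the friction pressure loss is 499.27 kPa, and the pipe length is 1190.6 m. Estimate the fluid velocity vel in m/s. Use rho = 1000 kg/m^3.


vel = sqrt(dP*1000*2*D / (f*L*rho))
vel = sqrt(499.27*1000*2*0.44008 / (0.023722*1190.6*1000))
vel = 3.9445 m/s


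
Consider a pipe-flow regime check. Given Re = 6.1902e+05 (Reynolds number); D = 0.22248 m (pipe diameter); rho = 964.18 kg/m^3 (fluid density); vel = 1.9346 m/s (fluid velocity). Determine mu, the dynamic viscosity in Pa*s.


mu = rho * vel * D / Re
mu = 964.18 * 1.9346 * 0.22248 / 6.1902e+05
mu = 0.00067040 Pa*s


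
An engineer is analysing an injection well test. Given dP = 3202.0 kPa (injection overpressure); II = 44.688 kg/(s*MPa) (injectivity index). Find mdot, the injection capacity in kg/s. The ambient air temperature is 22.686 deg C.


mdot = II * dP / 1000
mdot = 44.688 * 3202.0 / 1000
mdot = 143.09 kg/s


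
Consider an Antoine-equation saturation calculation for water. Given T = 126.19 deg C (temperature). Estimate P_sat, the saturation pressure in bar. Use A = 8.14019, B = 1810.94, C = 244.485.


P_sat = 10^(A - B/(C + T)) / 760 * 0.101325
P_sat = 10^(8.14019 - 1810.94/(244.485 + 126.19)) / 760 * 0.101325
P_sat = 0.2396478 MPa
Convert: 0.2396478 MPa * 10.0 = 2.3965 bar
P_sat = 2.3965 bar


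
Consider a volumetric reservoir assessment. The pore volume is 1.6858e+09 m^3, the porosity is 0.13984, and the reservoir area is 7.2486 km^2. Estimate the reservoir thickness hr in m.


hr = Vp / (A * 1e6 * phi)
hr = 1.6858e+09 / (7.2486 * 1e6 * 0.13984)
hr = 1663.1 m


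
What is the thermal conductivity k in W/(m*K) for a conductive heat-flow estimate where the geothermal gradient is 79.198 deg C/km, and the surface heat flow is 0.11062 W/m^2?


k = q * 1000 / grad
k = 0.11062 * 1000 / 79.198
k = 1.3968 W/(m*K)


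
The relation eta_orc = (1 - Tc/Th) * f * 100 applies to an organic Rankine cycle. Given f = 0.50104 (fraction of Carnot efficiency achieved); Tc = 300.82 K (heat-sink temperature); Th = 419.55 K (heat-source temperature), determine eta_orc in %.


eta_orc = (1 - Tc/Th) * f * 100
eta_orc = (1 - 300.82/419.55) * 0.50104 * 100
eta_orc = 14.179 %


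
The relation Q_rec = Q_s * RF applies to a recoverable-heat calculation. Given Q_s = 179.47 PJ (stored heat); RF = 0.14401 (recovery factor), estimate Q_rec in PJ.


Q_rec = Q_s * RF
Q_rec = 179.47 * 0.14401
Q_rec = 25.845 PJ


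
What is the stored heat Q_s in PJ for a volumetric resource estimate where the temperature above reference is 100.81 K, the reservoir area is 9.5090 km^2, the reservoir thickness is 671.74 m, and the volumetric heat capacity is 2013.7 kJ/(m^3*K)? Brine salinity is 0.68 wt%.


Step 1: Vr = A*1e6*hr = 9.509*1e6*671.74 = 6.387576e+09 m^3
Step 2: Q_s = Vr*rhoc*dT/1e12 = 6.387576e+09*2013.7*100.81/1e12 = 1296.7 PJ
Q_s = 1296.7 PJ


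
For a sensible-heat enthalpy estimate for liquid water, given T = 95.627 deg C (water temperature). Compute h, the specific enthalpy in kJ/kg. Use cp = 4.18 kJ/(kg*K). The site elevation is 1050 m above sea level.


h = cp * T
h = 4.18 * 95.627
h = 399.72 kJ/kg


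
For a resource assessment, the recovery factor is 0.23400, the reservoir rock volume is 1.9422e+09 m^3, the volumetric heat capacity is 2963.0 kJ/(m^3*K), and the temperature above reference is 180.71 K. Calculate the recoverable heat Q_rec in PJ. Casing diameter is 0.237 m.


Step 1: Q_s = Vr*rhoc*dT/1e12 = 1.9422e+09*2963.0*180.71/1e12 = 1039.939 PJ
Step 2: Q_rec = Q_s * RF = 1039.939 * 0.234 = 243.35 PJ
Q_rec = 243.35 PJ


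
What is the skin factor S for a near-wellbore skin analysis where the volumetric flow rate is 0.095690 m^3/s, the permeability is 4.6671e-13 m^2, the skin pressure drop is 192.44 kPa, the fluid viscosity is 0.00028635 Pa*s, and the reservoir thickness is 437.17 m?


S = dP_s * 1000 * 2*pi*k*hr / (q*mu)
S = 192.44 * 1000 * 2*pi*4.6671e-13*437.17 / (0.095690*0.00028635)
S = 9.0034


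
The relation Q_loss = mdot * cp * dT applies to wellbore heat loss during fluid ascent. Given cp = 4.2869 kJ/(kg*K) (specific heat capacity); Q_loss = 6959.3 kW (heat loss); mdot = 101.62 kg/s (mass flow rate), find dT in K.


dT = Q_loss / (mdot * cp)
dT = 6959.3 / (101.62 * 4.2869)
dT = 15.975 K


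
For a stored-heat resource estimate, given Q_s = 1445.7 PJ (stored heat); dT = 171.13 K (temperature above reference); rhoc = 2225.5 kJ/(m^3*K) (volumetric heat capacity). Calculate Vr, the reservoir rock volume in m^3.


Vr = Q_s * 1e12 / (rhoc * dT)
Vr = 1445.7 * 1e12 / (2225.5 * 171.13)
Vr = 3.7960e+09 m^3


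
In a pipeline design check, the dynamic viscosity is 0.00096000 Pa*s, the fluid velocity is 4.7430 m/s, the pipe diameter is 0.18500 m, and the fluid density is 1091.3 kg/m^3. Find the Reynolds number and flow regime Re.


Step 1: Re = rho*vel*D/mu = 1091.3*4.743*0.185/0.00096 = 9.9747e+05
Step 2: Re = 9.9747e+05 > 4000, so flow is turbulent.
Re = 9.9747e+05 (turbulent)


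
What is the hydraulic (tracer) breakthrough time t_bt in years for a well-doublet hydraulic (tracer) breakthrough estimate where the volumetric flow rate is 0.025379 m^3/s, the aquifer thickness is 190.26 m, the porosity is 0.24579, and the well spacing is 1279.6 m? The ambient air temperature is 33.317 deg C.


t_bt = pi * hr * phi * L^2 / (3 * Qv) / (365.25*86400)
t_bt = pi * 190.26 * 0.24579 * 1279.6^2 / (3 * 0.025379) / (365.25*86400)
t_bt = 100.12 years


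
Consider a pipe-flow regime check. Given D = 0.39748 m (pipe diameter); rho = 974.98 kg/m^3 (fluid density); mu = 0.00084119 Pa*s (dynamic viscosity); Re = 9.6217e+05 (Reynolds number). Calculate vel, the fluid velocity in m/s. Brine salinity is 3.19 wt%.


vel = Re * mu / (rho * D)
vel = 9.6217e+05 * 0.00084119 / (974.98 * 0.39748)
vel = 2.0885 m/s


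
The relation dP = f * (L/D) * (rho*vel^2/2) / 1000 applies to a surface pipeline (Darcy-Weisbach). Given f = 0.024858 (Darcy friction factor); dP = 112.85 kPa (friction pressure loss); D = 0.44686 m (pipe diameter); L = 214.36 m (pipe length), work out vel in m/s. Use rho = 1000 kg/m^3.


vel = sqrt(dP*1000*2*D / (f*L*rho))
vel = sqrt(112.85*1000*2*0.44686 / (0.024858*214.36*1000))
vel = 4.3506 m/s


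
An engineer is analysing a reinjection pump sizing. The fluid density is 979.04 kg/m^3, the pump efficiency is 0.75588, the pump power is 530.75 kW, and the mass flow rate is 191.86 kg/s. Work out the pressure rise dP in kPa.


dP = P_pump * rho * eta / mdot
dP = 530.75 * 979.04 * 0.75588 / 191.86
dP = 2047.2 kPa


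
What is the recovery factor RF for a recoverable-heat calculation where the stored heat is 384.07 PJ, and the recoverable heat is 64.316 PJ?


RF = Q_rec / Q_s
RF = 64.316 / 384.07
RF = 0.16746


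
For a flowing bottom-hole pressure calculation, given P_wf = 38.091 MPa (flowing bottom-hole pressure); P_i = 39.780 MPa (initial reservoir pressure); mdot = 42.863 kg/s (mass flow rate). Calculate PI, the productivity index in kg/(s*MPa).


PI = mdot / (P_i - P_wf)
PI = 42.863 / (39.780 - 38.091)
PI = 25.378 kg/(s*MPa)


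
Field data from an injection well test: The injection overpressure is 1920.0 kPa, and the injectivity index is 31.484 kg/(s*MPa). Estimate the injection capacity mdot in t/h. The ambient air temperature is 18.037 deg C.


mdot = II * dP / 1000
mdot = 31.484 * 1920.0 / 1000
mdot = 60.44928 kg/s
Convert: 60.44928 kg/s * 3.6 = 217.62 t/h
mdot = 217.62 t/h


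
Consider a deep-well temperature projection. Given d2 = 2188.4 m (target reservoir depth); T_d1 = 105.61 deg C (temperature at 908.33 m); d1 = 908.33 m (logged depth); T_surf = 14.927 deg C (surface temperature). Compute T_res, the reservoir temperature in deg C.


Step 1: grad = (T_d1 - T_surf)/d1 * 1000 = (105.61 - 14.927)/908.33 * 1000 = 99.83486 deg C/km
Step 2: T_res = T_surf + grad*d2/1000 = 14.927 + 99.83486*2188.4/1000 = 233.41 deg C
T_res = 233.41 deg C


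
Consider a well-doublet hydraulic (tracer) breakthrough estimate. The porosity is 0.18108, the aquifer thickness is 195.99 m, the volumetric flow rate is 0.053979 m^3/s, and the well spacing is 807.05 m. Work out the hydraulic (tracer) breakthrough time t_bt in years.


t_bt = pi * hr * phi * L^2 / (3 * Qv) / (365.25*86400)
t_bt = pi * 195.99 * 0.18108 * 807.05^2 / (3 * 0.053979) / (365.25*86400)
t_bt = 14.210 years


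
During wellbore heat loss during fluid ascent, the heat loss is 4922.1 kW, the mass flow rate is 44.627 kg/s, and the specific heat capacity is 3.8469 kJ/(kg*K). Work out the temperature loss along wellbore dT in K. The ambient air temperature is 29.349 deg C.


dT = Q_loss / (mdot * cp)
dT = 4922.1 / (44.627 * 3.8469)
dT = 28.671 K


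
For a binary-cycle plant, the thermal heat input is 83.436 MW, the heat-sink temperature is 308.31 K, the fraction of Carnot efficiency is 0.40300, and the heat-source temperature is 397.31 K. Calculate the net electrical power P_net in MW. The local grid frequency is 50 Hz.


Step 1: eta = (1 - Tc/Th)*f = (1 - 308.31/397.31)*0.403 = 0.09027460
Step 2: P_net = eta * Q_in = 0.09027460 * 83.436 = 7.5322 MW
P_net = 7.5322 MW


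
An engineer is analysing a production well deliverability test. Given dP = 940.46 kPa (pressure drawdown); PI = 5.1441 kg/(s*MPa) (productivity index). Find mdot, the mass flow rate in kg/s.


mdot = PI * dP / 1000
mdot = 5.1441 * 940.46 / 1000
mdot = 4.8378 kg/s


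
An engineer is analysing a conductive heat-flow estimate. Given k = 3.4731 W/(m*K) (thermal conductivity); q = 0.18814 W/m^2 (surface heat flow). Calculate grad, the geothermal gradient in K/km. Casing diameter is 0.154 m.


grad = q * 1000 / k
grad = 0.18814 * 1000 / 3.4731
grad = 54.17063 deg C/km
Convert: 54.17063 deg C/km * 1.0 = 54.171 K/km
grad = 54.171 K/km


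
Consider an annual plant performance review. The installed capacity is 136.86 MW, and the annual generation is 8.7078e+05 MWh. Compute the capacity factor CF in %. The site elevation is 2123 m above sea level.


CF = E_a / (cap * 8760) * 100
CF = 8.7078e+05 / (136.86 * 8760) * 100
CF = 72.632 %


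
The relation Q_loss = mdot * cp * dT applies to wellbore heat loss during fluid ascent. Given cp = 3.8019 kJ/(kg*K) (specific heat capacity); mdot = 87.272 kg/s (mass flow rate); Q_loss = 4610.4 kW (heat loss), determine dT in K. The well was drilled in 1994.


dT = Q_loss / (mdot * cp)
dT = 4610.4 / (87.272 * 3.8019)
dT = 13.895 K


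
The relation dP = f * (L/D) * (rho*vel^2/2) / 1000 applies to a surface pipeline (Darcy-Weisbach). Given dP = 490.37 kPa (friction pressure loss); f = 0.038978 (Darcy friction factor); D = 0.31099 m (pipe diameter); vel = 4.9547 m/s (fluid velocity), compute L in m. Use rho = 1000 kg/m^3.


L = dP*1000*D / (f*rho*vel^2/2)
L = 490.37*1000*0.31099 / (0.038978*1000*4.9547^2/2)
L = 318.75 m


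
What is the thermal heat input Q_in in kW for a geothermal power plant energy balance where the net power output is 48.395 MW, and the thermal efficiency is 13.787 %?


Q_in = W_net / (eta / 100)
Q_in = 48.395 / (13.787 / 100)
Q_in = 351.0191 MW
Convert: 351.0191 MW * 1000.0 = 3.5102e+05 kW
Q_in = 3.5102e+05 kW


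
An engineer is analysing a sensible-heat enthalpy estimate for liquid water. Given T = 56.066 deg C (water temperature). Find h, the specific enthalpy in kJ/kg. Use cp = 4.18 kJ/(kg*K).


h = cp * T
h = 4.18 * 56.066
h = 234.36 kJ/kg


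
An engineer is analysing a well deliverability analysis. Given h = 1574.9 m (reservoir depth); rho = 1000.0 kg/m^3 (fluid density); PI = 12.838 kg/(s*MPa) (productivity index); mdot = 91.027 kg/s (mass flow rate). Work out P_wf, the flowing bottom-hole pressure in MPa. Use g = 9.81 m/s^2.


Step 1: P_i = rho*g*h/1e6 = 1000.0*9.81*1574.9/1e6 = 15.44977 MPa
Step 2: P_wf = P_i - mdot/PI = 15.44977 - 91.027/12.838 = 8.3593 MPa
P_wf = 8.3593 MPa


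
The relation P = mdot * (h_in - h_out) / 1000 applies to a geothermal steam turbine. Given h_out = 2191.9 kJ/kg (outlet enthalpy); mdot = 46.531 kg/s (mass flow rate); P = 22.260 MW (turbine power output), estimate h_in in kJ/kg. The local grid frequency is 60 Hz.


h_in = h_out + P * 1000 / mdot
h_in = 2191.9 + 22.260 * 1000 / 46.531
h_in = 2670.3 kJ/kg


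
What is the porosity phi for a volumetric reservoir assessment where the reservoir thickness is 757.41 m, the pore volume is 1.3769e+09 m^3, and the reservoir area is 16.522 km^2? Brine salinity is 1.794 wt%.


phi = Vp / (A * 1e6 * hr)
phi = 1.3769e+09 / (16.522 * 1e6 * 757.41)
phi = 0.11003


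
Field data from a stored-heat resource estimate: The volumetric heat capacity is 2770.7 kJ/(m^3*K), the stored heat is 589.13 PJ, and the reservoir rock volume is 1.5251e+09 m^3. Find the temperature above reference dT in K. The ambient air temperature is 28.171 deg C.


dT = Q_s * 1e12 / (Vr * rhoc)
dT = 589.13 * 1e12 / (1.5251e+09 * 2770.7)
dT = 139.42 K


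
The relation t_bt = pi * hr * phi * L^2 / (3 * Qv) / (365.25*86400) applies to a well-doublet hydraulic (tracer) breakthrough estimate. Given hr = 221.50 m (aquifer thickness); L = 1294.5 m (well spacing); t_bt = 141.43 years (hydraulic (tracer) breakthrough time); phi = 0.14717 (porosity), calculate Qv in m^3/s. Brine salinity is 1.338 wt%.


Qv = pi*hr*phi*L^2 / (3*t_bt*365.25*86400)
Qv = pi*221.50*0.14717*1294.5^2 / (3*141.43*365.25*86400)
Qv = 0.012817 m^3/s


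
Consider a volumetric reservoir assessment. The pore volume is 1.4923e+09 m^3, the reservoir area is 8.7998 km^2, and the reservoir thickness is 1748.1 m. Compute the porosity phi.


phi = Vp / (A * 1e6 * hr)
phi = 1.4923e+09 / (8.7998 * 1e6 * 1748.1)
phi = 0.097010


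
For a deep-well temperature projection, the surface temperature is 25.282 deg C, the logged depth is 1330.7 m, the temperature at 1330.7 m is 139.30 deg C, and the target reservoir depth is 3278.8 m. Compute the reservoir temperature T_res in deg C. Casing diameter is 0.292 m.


Step 1: grad = (T_d1 - T_surf)/d1 * 1000 = (139.3 - 25.282)/1330.7 * 1000 = 85.68272 deg C/km
Step 2: T_res = T_surf + grad*d2/1000 = 25.282 + 85.68272*3278.8/1000 = 306.22 deg C
T_res = 306.22 deg C


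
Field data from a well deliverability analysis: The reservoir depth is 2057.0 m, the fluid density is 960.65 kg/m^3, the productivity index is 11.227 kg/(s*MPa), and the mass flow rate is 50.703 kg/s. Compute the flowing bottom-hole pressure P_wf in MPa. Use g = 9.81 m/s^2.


Step 1: P_i = rho*g*h/1e6 = 960.65*9.81*2057.0/1e6 = 19.38512 MPa
Step 2: P_wf = P_i - mdot/PI = 19.38512 - 50.703/11.227 = 14.869 MPa
P_wf = 14.869 MPa


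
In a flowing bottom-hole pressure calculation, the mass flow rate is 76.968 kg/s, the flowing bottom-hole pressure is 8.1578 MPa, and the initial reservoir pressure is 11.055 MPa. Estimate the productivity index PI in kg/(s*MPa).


PI = mdot / (P_i - P_wf)
PI = 76.968 / (11.055 - 8.1578)
PI = 26.566 kg/(s*MPa)


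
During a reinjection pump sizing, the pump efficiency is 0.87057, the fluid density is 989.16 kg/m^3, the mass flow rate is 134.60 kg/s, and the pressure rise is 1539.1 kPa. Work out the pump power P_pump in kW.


P_pump = mdot * dP / (rho * eta)
P_pump = 134.60 * 1539.1 / (989.16 * 0.87057)
P_pump = 240.57 kW


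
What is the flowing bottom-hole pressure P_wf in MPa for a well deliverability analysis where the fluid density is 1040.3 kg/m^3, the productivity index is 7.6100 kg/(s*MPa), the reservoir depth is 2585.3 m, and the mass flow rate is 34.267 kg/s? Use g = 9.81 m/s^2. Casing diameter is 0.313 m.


Step 1: P_i = rho*g*h/1e6 = 1040.3*9.81*2585.3/1e6 = 26.38387 MPa
Step 2: P_wf = P_i - mdot/PI = 26.38387 - 34.267/7.61 = 21.881 MPa
P_wf = 21.881 MPa


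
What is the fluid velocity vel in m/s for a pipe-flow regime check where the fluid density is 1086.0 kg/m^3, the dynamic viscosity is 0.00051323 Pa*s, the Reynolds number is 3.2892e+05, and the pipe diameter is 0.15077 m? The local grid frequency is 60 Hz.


vel = Re * mu / (rho * D)
vel = 3.2892e+05 * 0.00051323 / (1086.0 * 0.15077)
vel = 1.0310 m/s


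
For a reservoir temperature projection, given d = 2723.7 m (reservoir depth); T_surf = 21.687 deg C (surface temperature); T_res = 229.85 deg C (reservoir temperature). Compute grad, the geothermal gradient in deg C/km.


grad = (T_res - T_surf) / d * 1000
grad = (229.85 - 21.687) / 2723.7 * 1000
grad = 76.427 deg C/km


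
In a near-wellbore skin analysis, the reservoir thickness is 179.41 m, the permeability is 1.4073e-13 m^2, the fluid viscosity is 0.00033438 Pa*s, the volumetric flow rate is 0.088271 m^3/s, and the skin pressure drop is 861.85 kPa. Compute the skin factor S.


S = dP_s * 1000 * 2*pi*k*hr / (q*mu)
S = 861.85 * 1000 * 2*pi*1.4073e-13*179.41 / (0.088271*0.00033438)
S = 4.6322


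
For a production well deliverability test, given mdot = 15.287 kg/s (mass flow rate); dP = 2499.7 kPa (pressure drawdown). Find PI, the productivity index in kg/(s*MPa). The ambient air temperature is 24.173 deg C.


PI = mdot * 1000 / dP
PI = 15.287 * 1000 / 2499.7
PI = 6.1155 kg/(s*MPa)


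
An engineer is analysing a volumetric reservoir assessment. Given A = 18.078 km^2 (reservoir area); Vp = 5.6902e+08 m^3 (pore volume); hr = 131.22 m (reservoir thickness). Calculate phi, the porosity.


phi = Vp / (A * 1e6 * hr)
phi = 5.6902e+08 / (18.078 * 1e6 * 131.22)
phi = 0.23987


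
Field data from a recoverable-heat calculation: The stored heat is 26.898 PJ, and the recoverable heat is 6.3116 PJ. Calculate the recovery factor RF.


RF = Q_rec / Q_s
RF = 6.3116 / 26.898
RF = 0.23465


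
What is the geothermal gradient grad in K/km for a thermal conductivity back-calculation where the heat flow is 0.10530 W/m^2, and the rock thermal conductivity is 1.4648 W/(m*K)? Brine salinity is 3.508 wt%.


grad = q / k * 1000
grad = 0.10530 / 1.4648 * 1000
grad = 71.88695 deg C/km
Convert: 71.88695 deg C/km * 1.0 = 71.887 K/km
grad = 71.887 K/km


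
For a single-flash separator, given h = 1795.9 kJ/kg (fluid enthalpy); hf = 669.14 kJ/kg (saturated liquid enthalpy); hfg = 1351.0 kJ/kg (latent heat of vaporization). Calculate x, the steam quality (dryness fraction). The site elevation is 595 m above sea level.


x = (h - hf) / hfg
x = (1795.9 - 669.14) / 1351.0
x = 0.83402


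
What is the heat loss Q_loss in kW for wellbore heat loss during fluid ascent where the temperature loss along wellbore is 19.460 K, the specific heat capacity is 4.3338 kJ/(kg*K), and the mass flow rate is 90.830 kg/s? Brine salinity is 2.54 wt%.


Q_loss = mdot * cp * dT
Q_loss = 90.830 * 4.3338 * 19.460
Q_loss = 7660.2 kW


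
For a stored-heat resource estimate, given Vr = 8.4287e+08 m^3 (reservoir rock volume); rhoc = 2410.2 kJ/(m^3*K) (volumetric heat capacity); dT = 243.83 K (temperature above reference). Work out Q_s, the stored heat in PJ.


Q_s = Vr * rhoc * dT / 1e12
Q_s = 8.4287e+08 * 2410.2 * 243.83 / 1e12
Q_s = 495.34 PJ


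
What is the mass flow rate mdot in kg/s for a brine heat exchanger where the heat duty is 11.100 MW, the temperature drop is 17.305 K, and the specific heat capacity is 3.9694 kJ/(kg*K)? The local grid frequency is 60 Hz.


mdot = Q * 1000 / (cp * dT)
mdot = 11.100 * 1000 / (3.9694 * 17.305)
mdot = 161.59 kg/s


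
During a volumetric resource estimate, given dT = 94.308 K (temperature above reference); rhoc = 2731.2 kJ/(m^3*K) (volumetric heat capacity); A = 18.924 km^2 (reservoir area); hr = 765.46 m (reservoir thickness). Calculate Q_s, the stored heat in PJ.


Step 1: Vr = A*1e6*hr = 18.924*1e6*765.46 = 1.448557e+10 m^3
Step 2: Q_s = Vr*rhoc*dT/1e12 = 1.448557e+10*2731.2*94.308/1e12 = 3731.1 PJ
Q_s = 3731.1 PJ


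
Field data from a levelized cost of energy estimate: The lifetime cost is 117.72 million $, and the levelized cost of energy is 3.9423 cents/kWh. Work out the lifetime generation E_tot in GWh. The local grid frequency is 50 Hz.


E_tot = C_tot / LCOE * 100
E_tot = 117.72 / 3.9423 * 100
E_tot = 2986.1 GWh


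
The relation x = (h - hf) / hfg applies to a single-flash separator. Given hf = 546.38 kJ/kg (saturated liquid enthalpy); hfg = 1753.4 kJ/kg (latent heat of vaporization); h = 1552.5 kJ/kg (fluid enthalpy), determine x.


x = (h - hf) / hfg
x = (1552.5 - 546.38) / 1753.4
x = 0.57381


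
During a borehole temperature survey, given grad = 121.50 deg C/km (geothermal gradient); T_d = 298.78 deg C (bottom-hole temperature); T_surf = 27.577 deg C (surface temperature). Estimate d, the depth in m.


d = (T_d - T_surf) / grad * 1000
d = (298.78 - 27.577) / 121.50 * 1000
d = 2232.1 m


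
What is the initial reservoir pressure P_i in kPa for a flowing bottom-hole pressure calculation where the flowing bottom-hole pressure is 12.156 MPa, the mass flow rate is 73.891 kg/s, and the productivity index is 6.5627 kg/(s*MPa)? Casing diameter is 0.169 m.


P_i = P_wf + mdot / PI
P_i = 12.156 + 73.891 / 6.5627
P_i = 23.41524 MPa
Convert: 23.41524 MPa * 1000.0 = 23415 kPa
P_i = 23415 kPa


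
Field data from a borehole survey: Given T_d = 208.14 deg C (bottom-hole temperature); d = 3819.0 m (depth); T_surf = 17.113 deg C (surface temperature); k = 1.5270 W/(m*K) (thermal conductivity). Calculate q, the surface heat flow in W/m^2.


Step 1: grad = (T_d - T_surf)/d * 1000 = (208.14 - 17.113)/3819.0 * 1000 = 50.02016 deg C/km
Step 2: q = k * grad / 1000 = 1.527 * 50.02016 / 1000 = 0.076381 W/m^2
q = 0.076381 W/m^2


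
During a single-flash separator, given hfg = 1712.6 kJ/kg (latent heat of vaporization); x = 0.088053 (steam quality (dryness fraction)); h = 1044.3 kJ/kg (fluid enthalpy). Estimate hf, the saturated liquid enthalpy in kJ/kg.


hf = h - x * hfg
hf = 1044.3 - 0.088053 * 1712.6
hf = 893.50 kJ/kg


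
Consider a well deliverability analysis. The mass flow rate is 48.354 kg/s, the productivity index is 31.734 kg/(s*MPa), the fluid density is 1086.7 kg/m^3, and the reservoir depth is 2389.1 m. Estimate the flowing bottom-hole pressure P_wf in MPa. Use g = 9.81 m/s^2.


Step 1: P_i = rho*g*h/1e6 = 1086.7*9.81*2389.1/1e6 = 25.46907 MPa
Step 2: P_wf = P_i - mdot/PI = 25.46907 - 48.354/31.734 = 23.945 MPa
P_wf = 23.945 MPa


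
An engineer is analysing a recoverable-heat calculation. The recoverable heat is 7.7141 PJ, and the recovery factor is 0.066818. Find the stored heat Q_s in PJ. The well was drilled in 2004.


Q_s = Q_rec / RF
Q_s = 7.7141 / 0.066818
Q_s = 115.45 PJ


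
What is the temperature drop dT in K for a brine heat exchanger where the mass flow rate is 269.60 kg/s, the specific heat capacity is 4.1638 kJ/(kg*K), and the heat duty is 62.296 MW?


dT = Q * 1000 / (mdot * cp)
dT = 62.296 * 1000 / (269.60 * 4.1638)
dT = 55.495 K


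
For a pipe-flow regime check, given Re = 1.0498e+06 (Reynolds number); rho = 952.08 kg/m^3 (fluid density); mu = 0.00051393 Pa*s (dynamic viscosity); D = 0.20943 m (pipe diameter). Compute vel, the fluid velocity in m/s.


vel = Re * mu / (rho * D)
vel = 1.0498e+06 * 0.00051393 / (952.08 * 0.20943)
vel = 2.7058 m/s


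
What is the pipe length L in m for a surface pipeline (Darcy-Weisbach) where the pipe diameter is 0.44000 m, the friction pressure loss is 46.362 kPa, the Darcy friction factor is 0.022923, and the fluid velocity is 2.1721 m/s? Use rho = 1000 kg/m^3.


L = dP*1000*D / (f*rho*vel^2/2)
L = 46.362*1000*0.44000 / (0.022923*1000*2.1721^2/2)
L = 377.24 m


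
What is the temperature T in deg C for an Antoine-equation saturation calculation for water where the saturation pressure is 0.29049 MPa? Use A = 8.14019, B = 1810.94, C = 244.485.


T = B / (A - log10(P_sat * 760 / 0.101325)) - C
T = 1810.94 / (8.14019 - log10(0.29049 * 760 / 0.101325)) - 244.485
T = 132.64 deg C


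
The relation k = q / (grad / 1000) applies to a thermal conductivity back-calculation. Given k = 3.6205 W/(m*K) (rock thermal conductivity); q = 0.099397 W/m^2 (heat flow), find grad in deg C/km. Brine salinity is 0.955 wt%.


grad = q / k * 1000
grad = 0.099397 / 3.6205 * 1000
grad = 27.454 deg C/km


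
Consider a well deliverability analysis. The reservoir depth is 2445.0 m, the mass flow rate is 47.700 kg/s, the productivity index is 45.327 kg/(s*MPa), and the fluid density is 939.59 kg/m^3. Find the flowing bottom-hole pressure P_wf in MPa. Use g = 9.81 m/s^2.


Step 1: P_i = rho*g*h/1e6 = 939.59*9.81*2445.0/1e6 = 22.53649 MPa
Step 2: P_wf = P_i - mdot/PI = 22.53649 - 47.7/45.327 = 21.484 MPa
P_wf = 21.484 MPa


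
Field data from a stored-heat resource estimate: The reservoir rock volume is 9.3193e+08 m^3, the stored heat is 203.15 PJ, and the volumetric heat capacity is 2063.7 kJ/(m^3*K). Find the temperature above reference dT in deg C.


dT = Q_s * 1e12 / (Vr * rhoc)
dT = 203.15 * 1e12 / (9.3193e+08 * 2063.7)
dT = 105.6299 K
Convert (temperature difference, 1 K = 1 deg C): 105.6299 K = 105.6299 deg C
dT = 105.63 deg C


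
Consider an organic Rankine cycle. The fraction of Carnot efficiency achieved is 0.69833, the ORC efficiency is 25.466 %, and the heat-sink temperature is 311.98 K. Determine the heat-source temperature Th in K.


Th = Tc / (1 - (eta_orc/100)/f)
Th = 311.98 / (1 - (25.466/100)/0.69833)
Th = 491.05 K


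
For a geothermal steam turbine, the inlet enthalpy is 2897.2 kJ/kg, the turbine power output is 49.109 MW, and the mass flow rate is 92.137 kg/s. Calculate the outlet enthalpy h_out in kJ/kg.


h_out = h_in - P * 1000 / mdot
h_out = 2897.2 - 49.109 * 1000 / 92.137
h_out = 2364.2 kJ/kg


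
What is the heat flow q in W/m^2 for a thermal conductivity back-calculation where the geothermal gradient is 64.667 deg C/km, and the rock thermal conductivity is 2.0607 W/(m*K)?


q = k * grad / 1000
q = 2.0607 * 64.667 / 1000
q = 0.13326 W/m^2


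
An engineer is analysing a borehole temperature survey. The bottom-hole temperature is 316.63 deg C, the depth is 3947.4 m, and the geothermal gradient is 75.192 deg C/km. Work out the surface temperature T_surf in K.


T_surf = T_d - grad * d / 1000
T_surf = 316.63 - 75.192 * 3947.4 / 1000
T_surf = 19.81710 deg C
Convert to K: 19.81710 + 273.15 = 292.97 K
T_surf = 292.97 K


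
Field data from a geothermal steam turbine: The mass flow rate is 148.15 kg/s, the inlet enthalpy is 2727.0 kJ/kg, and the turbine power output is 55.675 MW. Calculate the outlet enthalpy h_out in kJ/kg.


h_out = h_in - P * 1000 / mdot
h_out = 2727.0 - 55.675 * 1000 / 148.15
h_out = 2351.2 kJ/kg


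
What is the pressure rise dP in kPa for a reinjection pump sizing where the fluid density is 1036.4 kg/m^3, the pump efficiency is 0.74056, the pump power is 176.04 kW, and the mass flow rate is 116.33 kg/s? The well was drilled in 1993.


dP = P_pump * rho * eta / mdot
dP = 176.04 * 1036.4 * 0.74056 / 116.33
dP = 1161.5 kPa


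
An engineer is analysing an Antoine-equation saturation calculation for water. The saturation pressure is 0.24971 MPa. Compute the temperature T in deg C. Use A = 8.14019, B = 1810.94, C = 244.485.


T = B / (A - log10(P_sat * 760 / 0.101325)) - C
T = 1810.94 / (8.14019 - log10(0.24971 * 760 / 0.101325)) - 244.485
T = 127.55 deg C


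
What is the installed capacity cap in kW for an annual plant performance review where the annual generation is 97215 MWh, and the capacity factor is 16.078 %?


cap = E_a / (CF/100 * 8760)
cap = 97215 / (16.078/100 * 8760)
cap = 69.02353 MW
Convert: 69.02353 MW * 1000.0 = 69024 kW
cap = 69024 kW
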